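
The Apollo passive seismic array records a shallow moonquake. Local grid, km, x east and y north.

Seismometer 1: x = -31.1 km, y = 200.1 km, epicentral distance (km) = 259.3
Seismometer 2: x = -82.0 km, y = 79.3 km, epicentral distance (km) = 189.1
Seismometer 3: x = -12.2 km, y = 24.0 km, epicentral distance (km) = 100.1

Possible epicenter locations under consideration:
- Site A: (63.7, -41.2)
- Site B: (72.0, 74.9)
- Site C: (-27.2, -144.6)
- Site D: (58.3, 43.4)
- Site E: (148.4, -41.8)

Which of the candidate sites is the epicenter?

Site A

For each candidate, compare |candidate − station| to the reported distance:
Site A: residuals Seismometer 1 0.0, Seismometer 2 0.0, Seismometer 3 0.0 → max 0.0 km
Site B: residuals Seismometer 1 97.1, Seismometer 2 35.0, Seismometer 3 1.7 → max 97.1 km
Site C: residuals Seismometer 1 85.4, Seismometer 2 41.4, Seismometer 3 69.2 → max 85.4 km
Site D: residuals Seismometer 1 78.9, Seismometer 2 44.3, Seismometer 3 27.0 → max 78.9 km
Site E: residuals Seismometer 1 41.9, Seismometer 2 71.2, Seismometer 3 73.5 → max 73.5 km
Only Site A has all residuals ≈ 0.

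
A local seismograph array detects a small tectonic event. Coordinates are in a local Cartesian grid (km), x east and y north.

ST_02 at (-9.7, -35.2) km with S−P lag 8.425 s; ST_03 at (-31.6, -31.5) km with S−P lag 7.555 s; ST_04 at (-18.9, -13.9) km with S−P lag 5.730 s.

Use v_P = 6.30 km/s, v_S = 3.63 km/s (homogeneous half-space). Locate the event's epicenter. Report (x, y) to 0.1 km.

Distance from S−P lag: d = Δt · v_P v_S / (v_P − v_S) = Δt · (6.30·3.63)/(6.30−3.63) ≈ 8.5652·Δt.
So d_ST_02 = 72.16, d_ST_03 = 64.71, d_ST_04 = 49.08 km.
Circle about each station: (x + 9.7)² + (y + 35.2)² = 72.16²; (x + 31.6)² + (y + 31.5)² = 64.71²; (x + 18.9)² + (y + 13.9)² = 49.08².
Subtracting pairs of circle equations eliminates x²+y² and gives linear equations (the radical axes):
-43.8 x + 7.4 y = 1677.36
-18.4 x + 42.6 y = 2015.51
Solving the 2×2 system: x ≈ -32.7, y ≈ 33.2 km.

x ≈ -32.7 km, y ≈ 33.2 km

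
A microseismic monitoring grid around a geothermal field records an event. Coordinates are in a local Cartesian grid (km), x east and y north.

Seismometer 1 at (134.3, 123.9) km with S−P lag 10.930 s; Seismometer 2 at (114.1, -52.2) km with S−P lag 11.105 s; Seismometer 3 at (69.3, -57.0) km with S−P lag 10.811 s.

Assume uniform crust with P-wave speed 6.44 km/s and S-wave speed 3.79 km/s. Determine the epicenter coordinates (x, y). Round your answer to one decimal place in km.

(75.2, 42.4)

Distance from S−P lag: d = Δt · v_P v_S / (v_P − v_S) = Δt · (6.44·3.79)/(6.44−3.79) ≈ 9.2104·Δt.
So d_Seismometer 1 = 100.67, d_Seismometer 2 = 102.28, d_Seismometer 3 = 99.57 km.
Circle about each station: (x − 134.3)² + (y − 123.9)² = 100.67²; (x − 114.1)² + (y + 52.2)² = 102.28²; (x − 69.3)² + (y + 57.0)² = 99.57².
Subtracting pairs of circle equations eliminates x²+y² and gives linear equations (the radical axes):
-40.4 x − 352.2 y = -17970.80
-130.0 x − 361.8 y = -25115.95
Solving the 2×2 system: x ≈ 75.2, y ≈ 42.4 km.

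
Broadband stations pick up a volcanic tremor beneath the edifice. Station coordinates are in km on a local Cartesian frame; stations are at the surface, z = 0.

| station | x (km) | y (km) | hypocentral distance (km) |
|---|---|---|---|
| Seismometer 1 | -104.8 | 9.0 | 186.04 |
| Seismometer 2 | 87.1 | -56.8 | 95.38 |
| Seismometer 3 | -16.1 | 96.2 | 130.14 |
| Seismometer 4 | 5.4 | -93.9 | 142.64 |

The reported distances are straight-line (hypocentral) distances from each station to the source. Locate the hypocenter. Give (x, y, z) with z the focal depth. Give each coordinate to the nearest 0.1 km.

Each station gives a sphere (x−x_i)² + (y−y_i)² + z² = d_i² (stations at z=0).
Subtracting the Seismometer 1 sphere from Seismometer 2 and Seismometer 3: z² cancels, leaving linear equations in x and y:
383.8 x − 131.6 y = 25262.15
177.4 x + 174.4 y = 16124.07
Solving: x ≈ 72.304, y ≈ 18.907 km (keep extra digits for the depth step; rounded: 72.3, 18.9).
Then from the Seismometer 1 sphere: z² = 186.04² − (x + 104.8)² − (y − 9.0)² with x = 72.304, y = 18.907, so z ≈ 56.097 ≈ 56.1 km.
Check against Seismometer 4 (with the unrounded solution): distance 142.65 ≈ 142.64 km. ✓

x ≈ 72.3 km, y ≈ 18.9 km, depth ≈ 56.1 km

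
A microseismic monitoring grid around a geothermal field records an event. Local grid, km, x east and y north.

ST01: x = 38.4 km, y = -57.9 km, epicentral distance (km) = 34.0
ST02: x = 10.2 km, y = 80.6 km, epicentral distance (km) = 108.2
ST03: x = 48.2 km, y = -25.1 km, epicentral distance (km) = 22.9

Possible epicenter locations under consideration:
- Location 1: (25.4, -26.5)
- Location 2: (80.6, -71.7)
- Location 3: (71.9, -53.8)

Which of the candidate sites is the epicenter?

For each candidate, compare |candidate − station| to the reported distance:
Location 1: residuals ST01 0.0, ST02 0.0, ST03 0.1 → max 0.1 km
Location 2: residuals ST01 10.4, ST02 59.6, ST03 33.9 → max 59.6 km
Location 3: residuals ST01 0.3, ST02 39.7, ST03 14.3 → max 39.7 km
Only Location 1 has all residuals ≈ 0.

Location 1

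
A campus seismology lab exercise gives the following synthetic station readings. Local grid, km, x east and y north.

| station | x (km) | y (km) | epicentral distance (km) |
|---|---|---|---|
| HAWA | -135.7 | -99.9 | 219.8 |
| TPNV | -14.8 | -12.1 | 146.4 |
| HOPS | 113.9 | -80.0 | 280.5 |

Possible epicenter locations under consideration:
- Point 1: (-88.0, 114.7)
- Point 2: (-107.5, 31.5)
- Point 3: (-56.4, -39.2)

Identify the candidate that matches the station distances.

Point 1

For each candidate, compare |candidate − station| to the reported distance:
Point 1: residuals HAWA 0.0, TPNV 0.0, HOPS 0.0 → max 0.0 km
Point 2: residuals HAWA 85.4, TPNV 44.0, HOPS 32.6 → max 85.4 km
Point 3: residuals HAWA 119.9, TPNV 96.8, HOPS 105.4 → max 119.9 km
Only Point 1 has all residuals ≈ 0.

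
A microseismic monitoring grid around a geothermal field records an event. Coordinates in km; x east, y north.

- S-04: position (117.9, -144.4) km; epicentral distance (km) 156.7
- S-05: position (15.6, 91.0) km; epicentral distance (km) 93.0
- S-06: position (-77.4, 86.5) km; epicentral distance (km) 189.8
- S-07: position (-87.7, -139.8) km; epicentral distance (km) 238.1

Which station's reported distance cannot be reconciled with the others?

Solve using three stations at a time. Using S-04, S-06, S-07 (subtract circle equations pairwise → linear system) gives (x, y) ≈ (96.7, 10.9).
Distances from that point to each station vs reported:
  S-04: calculated 156.7 vs reported 156.7 → residual 0.0 km
  S-05: calculated 114.0 vs reported 93.0 → residual 21.0 km
  S-06: calculated 189.8 vs reported 189.8 → residual 0.0 km
  S-07: calculated 238.1 vs reported 238.1 → residual 0.0 km
S-04, S-06, S-07 are mutually consistent (residuals ≈ 0); S-05 is off by 21.0 km.

S-05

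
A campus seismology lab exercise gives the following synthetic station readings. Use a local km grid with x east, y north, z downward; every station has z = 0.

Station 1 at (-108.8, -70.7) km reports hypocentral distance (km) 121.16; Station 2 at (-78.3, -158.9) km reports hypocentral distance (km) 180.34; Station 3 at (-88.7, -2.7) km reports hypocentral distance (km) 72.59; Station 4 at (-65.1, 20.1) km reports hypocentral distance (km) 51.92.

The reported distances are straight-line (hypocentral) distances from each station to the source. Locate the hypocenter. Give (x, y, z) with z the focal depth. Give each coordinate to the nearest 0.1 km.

(-24.0, 10.4, 30.2)

Each station gives a sphere (x−x_i)² + (y−y_i)² + z² = d_i² (stations at z=0).
Subtracting the Station 1 sphere from Station 2 and Station 3: z² cancels, leaving linear equations in x and y:
61.0 x − 176.4 y = -3298.60
40.2 x + 136.0 y = 449.49
Solving: x ≈ -24.002, y ≈ 10.400 km (keep extra digits for the depth step; rounded: -24.0, 10.4).
Then from the Station 1 sphere: z² = 121.16² − (x + 108.8)² − (y + 70.7)² with x = -24.002, y = 10.400, so z ≈ 30.197 ≈ 30.2 km.
Check against Station 4 (with the unrounded solution): distance 51.91 ≈ 51.92 km. ✓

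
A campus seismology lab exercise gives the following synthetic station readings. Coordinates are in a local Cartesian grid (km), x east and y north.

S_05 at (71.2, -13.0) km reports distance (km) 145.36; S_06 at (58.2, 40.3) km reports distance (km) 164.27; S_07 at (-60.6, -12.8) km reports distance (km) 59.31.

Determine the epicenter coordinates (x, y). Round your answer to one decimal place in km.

Circle about each station: (x − 71.2)² + (y + 13.0)² = 145.36²; (x − 58.2)² + (y − 40.3)² = 164.27²; (x + 60.6)² + (y + 12.8)² = 59.31².
Subtracting the S_05 equation from the S_06 and S_07 equations removes the quadratic terms:
-26.0 x + 106.6 y = -6082.21
-263.6 x + 0.4 y = 16209.61
Solving the 2×2 system: x ≈ -61.6, y ≈ -72.1 km.
Check against S_05 (with the unrounded x, y): √((x − 71.2)²+(y + 13.0)²) = 145.35 ≈ 145.36 km. ✓

(-61.6, -72.1)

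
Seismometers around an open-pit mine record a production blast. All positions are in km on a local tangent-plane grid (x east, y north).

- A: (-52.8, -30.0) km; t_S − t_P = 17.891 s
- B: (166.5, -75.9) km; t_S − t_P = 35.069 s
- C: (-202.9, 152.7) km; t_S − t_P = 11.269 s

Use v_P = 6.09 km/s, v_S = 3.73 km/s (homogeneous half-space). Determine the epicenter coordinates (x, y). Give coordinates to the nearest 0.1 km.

Distance from S−P lag: d = Δt · v_P v_S / (v_P − v_S) = Δt · (6.09·3.73)/(6.09−3.73) ≈ 9.6253·Δt.
So d_A = 172.21, d_B = 337.55, d_C = 108.47 km.
Circle about each station: (x + 52.8)² + (y + 30.0)² = 172.21²; (x − 166.5)² + (y + 75.9)² = 337.55²; (x + 202.9)² + (y − 152.7)² = 108.47².
Subtracting the A equation from the B and C equations removes the quadratic terms:
438.6 x − 91.8 y = -54488.50
-300.2 x + 365.4 y = 78688.40
Solving the 2×2 system: x ≈ -95.6, y ≈ 136.8 km.

(-95.6, 136.8)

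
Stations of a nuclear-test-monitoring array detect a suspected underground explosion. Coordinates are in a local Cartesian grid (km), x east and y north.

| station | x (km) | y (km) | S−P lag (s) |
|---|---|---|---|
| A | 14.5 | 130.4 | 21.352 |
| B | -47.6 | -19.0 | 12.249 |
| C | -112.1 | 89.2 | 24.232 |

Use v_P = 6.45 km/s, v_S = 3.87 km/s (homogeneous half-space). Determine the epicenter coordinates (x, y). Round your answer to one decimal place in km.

58.7 km east, -71.4 km north

Distance from S−P lag: d = Δt · v_P v_S / (v_P − v_S) = Δt · (6.45·3.87)/(6.45−3.87) ≈ 9.6750·Δt.
So d_A = 206.58, d_B = 118.51, d_C = 234.44 km.
Circle about each station: (x − 14.5)² + (y − 130.4)² = 206.58²; (x + 47.6)² + (y + 19.0)² = 118.51²; (x + 112.1)² + (y − 89.2)² = 234.44².
Subtracting pairs of circle equations eliminates x²+y² and gives linear equations (the radical axes):
-124.2 x − 298.8 y = 14043.03
-253.2 x − 82.4 y = -8978.18
Solving the 2×2 system: x ≈ 58.7, y ≈ -71.4 km.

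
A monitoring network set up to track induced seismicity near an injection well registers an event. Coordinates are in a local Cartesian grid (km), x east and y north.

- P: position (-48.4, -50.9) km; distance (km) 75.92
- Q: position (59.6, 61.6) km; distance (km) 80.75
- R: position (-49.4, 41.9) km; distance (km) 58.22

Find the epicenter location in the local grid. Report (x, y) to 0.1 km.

x ≈ -1.5 km, y ≈ 8.8 km

Circle about each station: (x + 48.4)² + (y + 50.9)² = 75.92²; (x − 59.6)² + (y − 61.6)² = 80.75²; (x + 49.4)² + (y − 41.9)² = 58.22².
Subtracting pairs of circle equations eliminates x²+y² and gives linear equations (the radical axes):
216.0 x + 225.0 y = 1656.63
-2.0 x + 185.6 y = 1636.88
Solving the 2×2 system: x ≈ -1.5, y ≈ 8.8 km.
Check against P (with the unrounded x, y): √((x + 48.4)²+(y + 50.9)²) = 75.92 ≈ 75.92 km. ✓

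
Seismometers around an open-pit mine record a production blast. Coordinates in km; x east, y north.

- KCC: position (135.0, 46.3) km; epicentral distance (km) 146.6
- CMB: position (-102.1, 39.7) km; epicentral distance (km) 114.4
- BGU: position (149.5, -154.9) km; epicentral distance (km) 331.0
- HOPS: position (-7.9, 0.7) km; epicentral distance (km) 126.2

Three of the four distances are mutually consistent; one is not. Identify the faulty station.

KCC

Solve using three stations at a time. Using CMB, BGU, HOPS (subtract circle equations pairwise → linear system) gives (x, y) ≈ (-26.6, 125.3).
Distances from that point to each station vs reported:
  KCC: calculated 179.8 vs reported 146.6 → residual 33.2 km
  CMB: calculated 114.2 vs reported 114.4 → residual 0.2 km
  BGU: calculated 330.9 vs reported 331.0 → residual 0.1 km
  HOPS: calculated 126.0 vs reported 126.2 → residual 0.2 km
CMB, BGU, HOPS are mutually consistent (residuals ≈ 0); KCC is off by 33.2 km.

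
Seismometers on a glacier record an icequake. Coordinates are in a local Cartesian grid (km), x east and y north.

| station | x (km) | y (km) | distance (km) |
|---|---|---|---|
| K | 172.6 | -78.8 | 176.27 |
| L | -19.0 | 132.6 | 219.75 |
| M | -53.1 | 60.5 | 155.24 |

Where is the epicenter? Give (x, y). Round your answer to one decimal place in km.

x ≈ -3.5 km, y ≈ -86.6 km

Circle about each station: (x − 172.6)² + (y + 78.8)² = 176.27²; (x + 19.0)² + (y − 132.6)² = 219.75²; (x + 53.1)² + (y − 60.5)² = 155.24².
Subtracting the K equation from the L and M equations removes the quadratic terms:
-383.2 x + 422.8 y = -35275.39
-451.4 x + 278.6 y = -22548.68
Solving the 2×2 system: x ≈ -3.5, y ≈ -86.6 km.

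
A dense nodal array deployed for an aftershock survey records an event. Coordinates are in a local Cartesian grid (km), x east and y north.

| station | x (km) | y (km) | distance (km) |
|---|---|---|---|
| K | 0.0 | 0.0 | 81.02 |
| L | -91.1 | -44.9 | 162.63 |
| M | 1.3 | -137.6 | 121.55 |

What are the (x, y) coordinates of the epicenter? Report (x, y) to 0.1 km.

Circle about each station: x² + y² = 81.02²; (x + 91.1)² + (y + 44.9)² = 162.63²; (x − 1.3)² + (y + 137.6)² = 121.55².
Subtracting the K equation from the L and M equations removes the quadratic terms:
-182.2 x − 89.8 y = -9569.06
2.6 x − 275.2 y = 10725.29
Solving the 2×2 system: x ≈ 71.4, y ≈ -38.3 km.

71.4 km east, -38.3 km north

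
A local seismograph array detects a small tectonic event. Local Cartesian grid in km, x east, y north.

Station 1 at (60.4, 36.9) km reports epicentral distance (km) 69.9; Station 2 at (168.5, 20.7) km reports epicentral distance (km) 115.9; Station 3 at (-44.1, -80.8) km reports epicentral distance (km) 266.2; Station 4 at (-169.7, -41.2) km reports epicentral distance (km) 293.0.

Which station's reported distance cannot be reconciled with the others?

Solve using three stations at a time. Using Station 1, Station 2, Station 4 (subtract circle equations pairwise → linear system) gives (x, y) ≈ (85.9, 102.1).
Distances from that point to each station vs reported:
  Station 1: calculated 70.0 vs reported 69.9 → residual 0.1 km
  Station 2: calculated 116.0 vs reported 115.9 → residual 0.1 km
  Station 3: calculated 224.4 vs reported 266.2 → residual 41.8 km
  Station 4: calculated 293.0 vs reported 293.0 → residual 0.0 km
Station 1, Station 2, Station 4 are mutually consistent (residuals ≈ 0); Station 3 is off by 41.8 km.

Station 3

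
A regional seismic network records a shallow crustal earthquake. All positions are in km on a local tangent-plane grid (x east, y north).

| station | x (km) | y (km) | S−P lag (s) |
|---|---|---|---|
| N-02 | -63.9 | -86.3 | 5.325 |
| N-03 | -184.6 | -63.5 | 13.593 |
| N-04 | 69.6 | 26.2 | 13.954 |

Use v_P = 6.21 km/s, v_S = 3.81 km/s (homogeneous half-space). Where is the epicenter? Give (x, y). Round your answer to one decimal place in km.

-53.7 km east, -34.8 km north

Distance from S−P lag: d = Δt · v_P v_S / (v_P − v_S) = Δt · (6.21·3.81)/(6.21−3.81) ≈ 9.8584·Δt.
So d_N-02 = 52.50, d_N-03 = 134.00, d_N-04 = 137.56 km.
Circle about each station: (x + 63.9)² + (y + 86.3)² = 52.50²; (x + 184.6)² + (y + 63.5)² = 134.00²; (x − 69.6)² + (y − 26.2)² = 137.56².
Subtracting pairs of circle equations eliminates x²+y² and gives linear equations (the radical axes):
-241.4 x + 45.6 y = 11378.76
267.0 x + 225.0 y = -22166.80
Solving the 2×2 system: x ≈ -53.7, y ≈ -34.8 km.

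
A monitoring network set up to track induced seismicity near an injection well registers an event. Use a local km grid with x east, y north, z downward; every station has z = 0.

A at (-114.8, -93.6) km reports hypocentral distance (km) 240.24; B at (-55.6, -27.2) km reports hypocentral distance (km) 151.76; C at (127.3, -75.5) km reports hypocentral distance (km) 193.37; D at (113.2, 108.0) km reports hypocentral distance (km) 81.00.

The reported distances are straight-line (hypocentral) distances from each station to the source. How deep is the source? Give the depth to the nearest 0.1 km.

15.0 km

Each station gives a sphere (x−x_i)² + (y−y_i)² + z² = d_i² (stations at z=0).
Subtracting the A sphere from B and C: z² cancels, leaving linear equations in x and y:
118.4 x + 132.8 y = 16575.36
484.2 x + 36.2 y = 20288.84
Solving: x ≈ 34.896, y ≈ 93.702 km (keep extra digits for the depth step; rounded: 34.9, 93.7).
Then from the A sphere: z² = 240.24² − (x + 114.8)² − (y + 93.6)² with x = 34.896, y = 93.702, so z ≈ 14.978 ≈ 15.0 km.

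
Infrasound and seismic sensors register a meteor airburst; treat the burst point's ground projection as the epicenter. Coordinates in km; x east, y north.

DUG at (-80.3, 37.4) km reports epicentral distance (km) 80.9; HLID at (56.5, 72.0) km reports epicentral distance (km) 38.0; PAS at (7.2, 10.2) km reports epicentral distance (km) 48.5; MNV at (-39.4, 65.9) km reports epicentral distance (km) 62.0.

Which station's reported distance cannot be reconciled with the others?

Solve using three stations at a time. Using HLID, PAS, MNV (subtract circle equations pairwise → linear system) gives (x, y) ≈ (21.9, 56.4).
Distances from that point to each station vs reported:
  DUG: calculated 103.9 vs reported 80.9 → residual 23.0 km
  HLID: calculated 38.0 vs reported 38.0 → residual 0.0 km
  PAS: calculated 48.5 vs reported 48.5 → residual 0.0 km
  MNV: calculated 62.0 vs reported 62.0 → residual 0.0 km
HLID, PAS, MNV are mutually consistent (residuals ≈ 0); DUG is off by 23.0 km.

DUG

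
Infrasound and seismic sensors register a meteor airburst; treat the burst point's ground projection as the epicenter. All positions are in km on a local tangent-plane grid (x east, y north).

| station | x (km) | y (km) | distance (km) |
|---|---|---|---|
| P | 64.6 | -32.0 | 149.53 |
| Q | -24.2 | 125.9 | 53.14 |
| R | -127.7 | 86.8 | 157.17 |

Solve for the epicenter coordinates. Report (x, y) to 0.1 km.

Circle about each station: (x − 64.6)² + (y + 32.0)² = 149.53²; (x + 24.2)² + (y − 125.9)² = 53.14²; (x + 127.7)² + (y − 86.8)² = 157.17².
Subtracting the P equation from the Q and R equations removes the quadratic terms:
-177.6 x + 315.8 y = 30774.65
-384.6 x + 237.6 y = 16301.18
Solving the 2×2 system: x ≈ 27.3, y ≈ 112.8 km.

27.3 km east, 112.8 km north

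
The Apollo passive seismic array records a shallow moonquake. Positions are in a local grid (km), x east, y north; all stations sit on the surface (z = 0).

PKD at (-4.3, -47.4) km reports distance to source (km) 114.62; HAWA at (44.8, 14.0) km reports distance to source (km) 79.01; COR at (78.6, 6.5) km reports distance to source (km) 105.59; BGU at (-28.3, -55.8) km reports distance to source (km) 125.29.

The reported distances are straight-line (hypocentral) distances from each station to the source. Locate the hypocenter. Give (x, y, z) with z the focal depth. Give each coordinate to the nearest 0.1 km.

Each station gives a sphere (x−x_i)² + (y−y_i)² + z² = d_i² (stations at z=0).
Subtracting the PKD sphere from HAWA and COR: z² cancels, leaving linear equations in x and y:
98.2 x + 122.8 y = 6832.95
165.8 x + 107.8 y = 5943.46
Solving: x ≈ -0.689, y ≈ 56.194 km (keep extra digits for the depth step; rounded: -0.7, 56.2).
Then from the PKD sphere: z² = 114.62² − (x + 4.3)² − (y + 47.4)² with x = -0.689, y = 56.194, so z ≈ 48.918 ≈ 48.9 km.
Check against BGU (with the unrounded solution): distance 125.29 ≈ 125.29 km. ✓

x ≈ -0.7 km, y ≈ 56.2 km, depth ≈ 48.9 km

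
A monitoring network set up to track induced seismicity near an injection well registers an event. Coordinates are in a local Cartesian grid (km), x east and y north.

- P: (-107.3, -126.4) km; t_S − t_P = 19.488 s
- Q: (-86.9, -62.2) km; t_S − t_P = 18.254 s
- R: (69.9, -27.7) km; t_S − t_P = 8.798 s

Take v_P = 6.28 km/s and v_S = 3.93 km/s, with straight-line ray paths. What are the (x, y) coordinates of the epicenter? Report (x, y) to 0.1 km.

x ≈ 97.1 km, y ≈ -116.0 km

Distance from S−P lag: d = Δt · v_P v_S / (v_P − v_S) = Δt · (6.28·3.93)/(6.28−3.93) ≈ 10.5023·Δt.
So d_P = 204.67, d_Q = 191.71, d_R = 92.40 km.
Circle about each station: (x + 107.3)² + (y + 126.4)² = 204.67²; (x + 86.9)² + (y + 62.2)² = 191.71²; (x − 69.9)² + (y + 27.7)² = 92.40².
Subtracting the P equation from the Q and R equations removes the quadratic terms:
40.8 x + 128.4 y = -10932.72
354.4 x + 197.4 y = 11515.10
Solving the 2×2 system: x ≈ 97.1, y ≈ -116.0 km.
Check against P (with the unrounded x, y): √((x + 107.3)²+(y + 126.4)²) = 204.67 ≈ 204.67 km. ✓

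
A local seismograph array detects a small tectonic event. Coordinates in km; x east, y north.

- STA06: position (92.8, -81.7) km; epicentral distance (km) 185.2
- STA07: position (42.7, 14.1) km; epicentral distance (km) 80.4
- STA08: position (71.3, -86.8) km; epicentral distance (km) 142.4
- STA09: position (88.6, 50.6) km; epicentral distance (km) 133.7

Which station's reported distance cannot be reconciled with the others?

Solve using three stations at a time. Using STA07, STA08, STA09 (subtract circle equations pairwise → linear system) gives (x, y) ≈ (-37.2, 5.4).
Distances from that point to each station vs reported:
  STA06: calculated 156.5 vs reported 185.2 → residual 28.7 km
  STA07: calculated 80.4 vs reported 80.4 → residual 0.0 km
  STA08: calculated 142.4 vs reported 142.4 → residual 0.0 km
  STA09: calculated 133.7 vs reported 133.7 → residual 0.0 km
STA07, STA08, STA09 are mutually consistent (residuals ≈ 0); STA06 is off by 28.7 km.

STA06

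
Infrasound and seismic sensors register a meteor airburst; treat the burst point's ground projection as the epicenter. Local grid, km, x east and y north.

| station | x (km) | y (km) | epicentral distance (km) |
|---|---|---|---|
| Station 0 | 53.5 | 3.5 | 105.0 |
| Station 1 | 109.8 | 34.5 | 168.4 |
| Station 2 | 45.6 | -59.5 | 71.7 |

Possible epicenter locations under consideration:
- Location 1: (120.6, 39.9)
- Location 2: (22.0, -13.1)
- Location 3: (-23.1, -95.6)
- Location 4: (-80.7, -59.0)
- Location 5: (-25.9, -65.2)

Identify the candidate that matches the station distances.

Location 5

For each candidate, compare |candidate − station| to the reported distance:
Location 1: residuals Station 0 28.7, Station 1 156.3, Station 2 52.8 → max 156.3 km
Location 2: residuals Station 0 69.4, Station 1 68.5, Station 2 19.6 → max 69.4 km
Location 3: residuals Station 0 20.3, Station 1 17.6, Station 2 5.9 → max 20.3 km
Location 4: residuals Station 0 43.0, Station 1 43.8, Station 2 54.6 → max 54.6 km
Location 5: residuals Station 0 0.0, Station 1 0.0, Station 2 0.0 → max 0.0 km
Only Location 5 has all residuals ≈ 0.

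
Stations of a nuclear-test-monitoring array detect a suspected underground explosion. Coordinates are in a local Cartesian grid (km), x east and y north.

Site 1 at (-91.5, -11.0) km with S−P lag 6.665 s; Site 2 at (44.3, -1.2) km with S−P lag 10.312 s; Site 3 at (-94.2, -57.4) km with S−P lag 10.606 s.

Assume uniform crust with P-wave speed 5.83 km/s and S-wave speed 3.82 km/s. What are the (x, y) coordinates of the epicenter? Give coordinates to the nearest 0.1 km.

-55.9 km east, 53.7 km north

Distance from S−P lag: d = Δt · v_P v_S / (v_P − v_S) = Δt · (5.83·3.82)/(5.83−3.82) ≈ 11.0799·Δt.
So d_Site 1 = 73.85, d_Site 2 = 114.26, d_Site 3 = 117.51 km.
Circle about each station: (x + 91.5)² + (y + 11.0)² = 73.85²; (x − 44.3)² + (y + 1.2)² = 114.26²; (x + 94.2)² + (y + 57.4)² = 117.51².
Subtracting pairs of circle equations eliminates x²+y² and gives linear equations (the radical axes):
271.6 x + 19.6 y = -14130.85
-5.4 x − 92.8 y = -4679.63
Solving the 2×2 system: x ≈ -55.9, y ≈ 53.7 km.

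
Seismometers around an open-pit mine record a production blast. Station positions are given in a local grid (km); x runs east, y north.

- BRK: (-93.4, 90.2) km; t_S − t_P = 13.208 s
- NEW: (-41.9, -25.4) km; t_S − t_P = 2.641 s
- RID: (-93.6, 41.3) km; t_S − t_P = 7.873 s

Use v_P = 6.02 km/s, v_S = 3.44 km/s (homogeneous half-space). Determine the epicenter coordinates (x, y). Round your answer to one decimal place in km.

Distance from S−P lag: d = Δt · v_P v_S / (v_P − v_S) = Δt · (6.02·3.44)/(6.02−3.44) ≈ 8.0267·Δt.
So d_BRK = 106.02, d_NEW = 21.20, d_RID = 63.19 km.
Circle about each station: (x + 93.4)² + (y − 90.2)² = 106.02²; (x + 41.9)² + (y + 25.4)² = 21.20²; (x + 93.6)² + (y − 41.3)² = 63.19².
Subtracting the BRK equation from the NEW and RID equations removes the quadratic terms:
103.0 x − 231.2 y = -3668.03
-0.4 x − 97.8 y = 854.31
Solving the 2×2 system: x ≈ -54.7, y ≈ -8.5 km.

x ≈ -54.7 km, y ≈ -8.5 km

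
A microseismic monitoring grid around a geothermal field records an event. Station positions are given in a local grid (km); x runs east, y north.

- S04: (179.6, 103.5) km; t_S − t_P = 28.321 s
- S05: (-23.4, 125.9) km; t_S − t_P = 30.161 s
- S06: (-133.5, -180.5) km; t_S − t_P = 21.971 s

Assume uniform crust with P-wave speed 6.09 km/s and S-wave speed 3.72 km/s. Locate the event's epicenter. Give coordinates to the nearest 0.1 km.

(73.6, -145.6)

Distance from S−P lag: d = Δt · v_P v_S / (v_P − v_S) = Δt · (6.09·3.72)/(6.09−3.72) ≈ 9.5590·Δt.
So d_S04 = 270.72, d_S05 = 288.31, d_S06 = 210.02 km.
Circle about each station: (x − 179.6)² + (y − 103.5)² = 270.72²; (x + 23.4)² + (y − 125.9)² = 288.31²; (x + 133.5)² + (y + 180.5)² = 210.02².
Subtracting the S04 equation from the S05 and S06 equations removes the quadratic terms:
-406.0 x + 44.8 y = -36403.38
-626.2 x − 568.0 y = 36615.01
Solving the 2×2 system: x ≈ 73.6, y ≈ -145.6 km.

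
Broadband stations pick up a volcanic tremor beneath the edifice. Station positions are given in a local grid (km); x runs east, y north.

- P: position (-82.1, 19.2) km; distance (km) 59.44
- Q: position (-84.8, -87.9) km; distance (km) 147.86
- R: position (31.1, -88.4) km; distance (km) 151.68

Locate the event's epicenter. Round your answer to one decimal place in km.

Circle about each station: (x + 82.1)² + (y − 19.2)² = 59.44²; (x + 84.8)² + (y + 87.9)² = 147.86²; (x − 31.1)² + (y + 88.4)² = 151.68².
Subtracting pairs of circle equations eliminates x²+y² and gives linear equations (the radical axes):
-5.4 x − 214.2 y = -10521.07
226.4 x − 215.2 y = -17800.99
Solving the 2×2 system: x ≈ -31.2, y ≈ 49.9 km.

x ≈ -31.2 km, y ≈ 49.9 km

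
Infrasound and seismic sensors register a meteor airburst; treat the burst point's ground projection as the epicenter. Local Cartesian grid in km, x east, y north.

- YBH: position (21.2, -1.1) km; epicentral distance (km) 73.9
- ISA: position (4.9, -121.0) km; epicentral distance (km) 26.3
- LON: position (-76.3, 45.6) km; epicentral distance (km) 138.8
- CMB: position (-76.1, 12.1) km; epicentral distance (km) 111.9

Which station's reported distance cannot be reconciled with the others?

Solve using three stations at a time. Using YBH, LON, CMB (subtract circle equations pairwise → linear system) gives (x, y) ≈ (-1.6, -71.4).
Distances from that point to each station vs reported:
  YBH: calculated 73.9 vs reported 73.9 → residual 0.0 km
  ISA: calculated 50.1 vs reported 26.3 → residual 23.8 km
  LON: calculated 138.8 vs reported 138.8 → residual 0.0 km
  CMB: calculated 111.9 vs reported 111.9 → residual 0.0 km
YBH, LON, CMB are mutually consistent (residuals ≈ 0); ISA is off by 23.8 km.

ISA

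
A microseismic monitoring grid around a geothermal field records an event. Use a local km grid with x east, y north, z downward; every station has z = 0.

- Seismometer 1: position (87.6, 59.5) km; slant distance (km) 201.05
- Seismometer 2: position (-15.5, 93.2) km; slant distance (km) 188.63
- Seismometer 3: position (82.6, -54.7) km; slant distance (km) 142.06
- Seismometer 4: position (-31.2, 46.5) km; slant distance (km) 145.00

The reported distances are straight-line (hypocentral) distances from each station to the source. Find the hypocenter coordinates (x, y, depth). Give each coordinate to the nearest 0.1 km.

Each station gives a sphere (x−x_i)² + (y−y_i)² + z² = d_i² (stations at z=0).
Subtracting the Seismometer 1 sphere from Seismometer 2 and Seismometer 3: z² cancels, leaving linear equations in x and y:
-206.2 x + 67.4 y = 2552.31
-10.0 x − 228.4 y = 18840.90
Solving: x ≈ -38.786, y ≈ -80.793 km (keep extra digits for the depth step; rounded: -38.8, -80.8).
Then from the Seismometer 1 sphere: z² = 201.05² − (x − 87.6)² − (y − 59.5)² with x = -38.786, y = -80.793, so z ≈ 69.033 ≈ 69.0 km.

x ≈ -38.8 km, y ≈ -80.8 km, depth ≈ 69.0 km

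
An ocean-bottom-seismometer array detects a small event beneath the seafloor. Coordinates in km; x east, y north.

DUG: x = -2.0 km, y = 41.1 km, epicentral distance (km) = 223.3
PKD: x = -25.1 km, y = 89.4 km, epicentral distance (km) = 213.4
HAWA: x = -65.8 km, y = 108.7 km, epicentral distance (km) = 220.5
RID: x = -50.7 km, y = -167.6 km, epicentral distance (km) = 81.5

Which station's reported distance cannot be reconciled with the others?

Solve using three stations at a time. Using PKD, HAWA, RID (subtract circle equations pairwise → linear system) gives (x, y) ≈ (-105.8, -108.0).
Distances from that point to each station vs reported:
  DUG: calculated 181.7 vs reported 223.3 → residual 41.6 km
  PKD: calculated 213.3 vs reported 213.4 → residual 0.1 km
  HAWA: calculated 220.4 vs reported 220.5 → residual 0.1 km
  RID: calculated 81.2 vs reported 81.5 → residual 0.3 km
PKD, HAWA, RID are mutually consistent (residuals ≈ 0); DUG is off by 41.6 km.

DUG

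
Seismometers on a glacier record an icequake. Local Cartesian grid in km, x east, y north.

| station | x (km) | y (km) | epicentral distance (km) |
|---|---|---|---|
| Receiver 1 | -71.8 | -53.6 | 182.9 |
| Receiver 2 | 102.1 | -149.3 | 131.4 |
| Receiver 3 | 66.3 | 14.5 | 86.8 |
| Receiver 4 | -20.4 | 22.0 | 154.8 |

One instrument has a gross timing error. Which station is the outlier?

Solve using three stations at a time. Using Receiver 1, Receiver 3, Receiver 4 (subtract circle equations pairwise → linear system) gives (x, y) ≈ (110.9, -59.8).
Distances from that point to each station vs reported:
  Receiver 1: calculated 182.8 vs reported 182.9 → residual 0.1 km
  Receiver 2: calculated 89.9 vs reported 131.4 → residual 41.5 km
  Receiver 3: calculated 86.7 vs reported 86.8 → residual 0.1 km
  Receiver 4: calculated 154.7 vs reported 154.8 → residual 0.1 km
Receiver 1, Receiver 3, Receiver 4 are mutually consistent (residuals ≈ 0); Receiver 2 is off by 41.5 km.

Receiver 2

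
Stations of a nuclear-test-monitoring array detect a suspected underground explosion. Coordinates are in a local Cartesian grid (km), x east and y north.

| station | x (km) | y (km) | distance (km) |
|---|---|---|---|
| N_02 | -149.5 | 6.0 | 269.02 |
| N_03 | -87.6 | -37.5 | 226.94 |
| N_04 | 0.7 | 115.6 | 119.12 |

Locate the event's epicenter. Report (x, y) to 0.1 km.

Circle about each station: (x + 149.5)² + (y − 6.0)² = 269.02²; (x + 87.6)² + (y + 37.5)² = 226.94²; (x − 0.7)² + (y − 115.6)² = 119.12².
Subtracting the N_02 equation from the N_03 and N_04 equations removes the quadratic terms:
123.8 x − 87.0 y = 7563.76
300.4 x + 219.2 y = 49159.79
Solving the 2×2 system: x ≈ 111.4, y ≈ 71.6 km.

x ≈ 111.4 km, y ≈ 71.6 km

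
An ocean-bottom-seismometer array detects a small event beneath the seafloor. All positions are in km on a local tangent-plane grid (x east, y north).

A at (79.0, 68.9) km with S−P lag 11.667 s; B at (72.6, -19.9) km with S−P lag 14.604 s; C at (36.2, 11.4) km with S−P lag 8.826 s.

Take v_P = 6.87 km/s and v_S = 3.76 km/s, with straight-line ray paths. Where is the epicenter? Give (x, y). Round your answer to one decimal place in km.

Distance from S−P lag: d = Δt · v_P v_S / (v_P − v_S) = Δt · (6.87·3.76)/(6.87−3.76) ≈ 8.3059·Δt.
So d_A = 96.90, d_B = 121.30, d_C = 73.31 km.
Circle about each station: (x − 79.0)² + (y − 68.9)² = 96.90²; (x − 72.6)² + (y + 19.9)² = 121.30²; (x − 36.2)² + (y − 11.4)² = 73.31².
Subtracting the A equation from the B and C equations removes the quadratic terms:
-12.8 x − 177.6 y = -10645.52
-85.6 x − 115.0 y = -5532.56
Solving the 2×2 system: x ≈ -17.6, y ≈ 61.2 km.
Check against A (with the unrounded x, y): √((x − 79.0)²+(y − 68.9)²) = 96.91 ≈ 96.90 km. ✓

x ≈ -17.6 km, y ≈ 61.2 km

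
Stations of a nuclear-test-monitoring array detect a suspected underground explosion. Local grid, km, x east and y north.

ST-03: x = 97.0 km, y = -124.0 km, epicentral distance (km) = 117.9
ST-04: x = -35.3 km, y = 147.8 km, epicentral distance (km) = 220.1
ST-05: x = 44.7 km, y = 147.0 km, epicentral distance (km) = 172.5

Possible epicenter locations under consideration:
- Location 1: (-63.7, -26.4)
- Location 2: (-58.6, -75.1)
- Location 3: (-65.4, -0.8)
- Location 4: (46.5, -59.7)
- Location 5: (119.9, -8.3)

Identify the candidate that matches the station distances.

For each candidate, compare |candidate − station| to the reported distance:
Location 1: residuals ST-03 70.1, ST-04 43.6, ST-05 32.0 → max 70.1 km
Location 2: residuals ST-03 45.2, ST-04 4.0, ST-05 72.4 → max 72.4 km
Location 3: residuals ST-03 85.9, ST-04 68.5, ST-05 11.8 → max 85.9 km
Location 4: residuals ST-03 36.1, ST-04 2.9, ST-05 34.2 → max 36.1 km
Location 5: residuals ST-03 0.0, ST-04 0.0, ST-05 0.0 → max 0.0 km
Only Location 5 has all residuals ≈ 0.

Location 5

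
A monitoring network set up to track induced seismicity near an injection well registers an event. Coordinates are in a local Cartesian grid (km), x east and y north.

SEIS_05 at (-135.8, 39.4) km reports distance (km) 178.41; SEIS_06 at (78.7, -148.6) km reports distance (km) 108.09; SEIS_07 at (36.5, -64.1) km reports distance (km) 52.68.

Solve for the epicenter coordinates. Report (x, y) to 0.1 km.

Circle about each station: (x + 135.8)² + (y − 39.4)² = 178.41²; (x − 78.7)² + (y + 148.6)² = 108.09²; (x − 36.5)² + (y + 64.1)² = 52.68².
Subtracting the SEIS_05 equation from the SEIS_06 and SEIS_07 equations removes the quadratic terms:
429.0 x − 376.0 y = 28428.33
344.6 x − 207.0 y = 14502.01
Solving the 2×2 system: x ≈ -10.6, y ≈ -87.7 km.
Check against SEIS_05 (with the unrounded x, y): √((x + 135.8)²+(y − 39.4)²) = 178.41 ≈ 178.41 km. ✓

(-10.6, -87.7)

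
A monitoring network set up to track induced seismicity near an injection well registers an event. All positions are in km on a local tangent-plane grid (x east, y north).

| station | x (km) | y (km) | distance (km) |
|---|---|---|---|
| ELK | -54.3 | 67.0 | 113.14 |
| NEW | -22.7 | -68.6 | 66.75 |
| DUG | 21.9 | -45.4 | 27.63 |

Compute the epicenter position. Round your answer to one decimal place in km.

Circle about each station: (x + 54.3)² + (y − 67.0)² = 113.14²; (x + 22.7)² + (y + 68.6)² = 66.75²; (x − 21.9)² + (y + 45.4)² = 27.63².
Subtracting the ELK equation from the NEW and DUG equations removes the quadratic terms:
63.2 x − 271.2 y = 6128.86
152.4 x − 224.8 y = 7140.52
Solving the 2×2 system: x ≈ 20.6, y ≈ -17.8 km.

20.6 km east, -17.8 km north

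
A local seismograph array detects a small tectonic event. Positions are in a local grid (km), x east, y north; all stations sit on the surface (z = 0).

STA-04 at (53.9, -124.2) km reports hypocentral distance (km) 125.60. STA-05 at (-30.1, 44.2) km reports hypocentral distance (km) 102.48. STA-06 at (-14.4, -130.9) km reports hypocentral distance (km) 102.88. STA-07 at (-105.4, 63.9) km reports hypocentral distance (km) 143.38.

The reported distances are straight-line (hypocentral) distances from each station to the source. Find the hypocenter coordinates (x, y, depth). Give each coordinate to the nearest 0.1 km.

(-26.5, -43.5, 52.9)

Each station gives a sphere (x−x_i)² + (y−y_i)² + z² = d_i² (stations at z=0).
Subtracting the STA-04 sphere from STA-05 and STA-06: z² cancels, leaving linear equations in x and y:
-168.0 x + 336.8 y = -10197.99
-136.6 x − 13.4 y = 4202.39
Solving: x ≈ -26.497, y ≈ -43.496 km (keep extra digits for the depth step; rounded: -26.5, -43.5).
Then from the STA-04 sphere: z² = 125.60² − (x − 53.9)² − (y + 124.2)² with x = -26.497, y = -43.496, so z ≈ 52.901 ≈ 52.9 km.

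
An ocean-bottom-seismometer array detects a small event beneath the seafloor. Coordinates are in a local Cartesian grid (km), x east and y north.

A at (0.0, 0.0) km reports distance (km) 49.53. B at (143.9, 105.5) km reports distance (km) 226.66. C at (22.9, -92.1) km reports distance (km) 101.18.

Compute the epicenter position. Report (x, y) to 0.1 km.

Circle about each station: x² + y² = 49.53²; (x − 143.9)² + (y − 105.5)² = 226.66²; (x − 22.9)² + (y + 92.1)² = 101.18².
Subtracting pairs of circle equations eliminates x²+y² and gives linear equations (the radical axes):
287.8 x + 211.0 y = -17084.07
45.8 x − 184.2 y = 1222.65
Solving the 2×2 system: x ≈ -46.1, y ≈ -18.1 km.

(-46.1, -18.1)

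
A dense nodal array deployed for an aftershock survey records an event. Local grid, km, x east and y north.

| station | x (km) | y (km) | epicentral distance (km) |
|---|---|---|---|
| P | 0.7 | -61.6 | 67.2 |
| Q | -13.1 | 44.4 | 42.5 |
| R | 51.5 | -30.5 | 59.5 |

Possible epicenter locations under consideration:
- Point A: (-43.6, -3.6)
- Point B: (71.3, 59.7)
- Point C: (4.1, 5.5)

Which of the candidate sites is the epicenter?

For each candidate, compare |candidate − station| to the reported distance:
Point A: residuals P 5.8, Q 14.4, R 39.3 → max 39.3 km
Point B: residuals P 73.1, Q 43.3, R 32.8 → max 73.1 km
Point C: residuals P 0.0, Q 0.0, R 0.0 → max 0.0 km
Only Point C has all residuals ≈ 0.

Point C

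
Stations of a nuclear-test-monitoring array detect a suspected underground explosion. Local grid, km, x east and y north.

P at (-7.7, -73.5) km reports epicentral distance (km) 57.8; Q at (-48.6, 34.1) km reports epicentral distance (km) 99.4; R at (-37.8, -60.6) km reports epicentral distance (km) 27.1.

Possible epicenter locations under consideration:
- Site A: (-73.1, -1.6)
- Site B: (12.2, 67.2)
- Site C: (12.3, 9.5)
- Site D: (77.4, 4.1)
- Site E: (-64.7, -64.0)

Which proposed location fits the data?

For each candidate, compare |candidate − station| to the reported distance:
Site A: residuals P 39.4, Q 56.1, R 41.7 → max 56.1 km
Site B: residuals P 84.3, Q 30.2, R 110.1 → max 110.1 km
Site C: residuals P 27.6, Q 33.7, R 59.1 → max 59.1 km
Site D: residuals P 57.4, Q 30.1, R 105.0 → max 105.0 km
Site E: residuals P 0.0, Q 0.0, R 0.0 → max 0.0 km
Only Site E has all residuals ≈ 0.

Site E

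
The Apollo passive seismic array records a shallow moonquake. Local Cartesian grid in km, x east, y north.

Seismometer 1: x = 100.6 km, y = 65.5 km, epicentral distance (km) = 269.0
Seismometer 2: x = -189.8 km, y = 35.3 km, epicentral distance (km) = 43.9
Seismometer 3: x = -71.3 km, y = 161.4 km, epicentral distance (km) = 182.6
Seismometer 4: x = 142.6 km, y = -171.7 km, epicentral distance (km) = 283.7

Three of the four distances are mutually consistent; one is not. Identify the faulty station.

Solve using three stations at a time. Using Seismometer 1, Seismometer 2, Seismometer 3 (subtract circle equations pairwise → linear system) gives (x, y) ≈ (-160.9, 2.3).
Distances from that point to each station vs reported:
  Seismometer 1: calculated 269.0 vs reported 269.0 → residual 0.0 km
  Seismometer 2: calculated 43.9 vs reported 43.9 → residual 0.0 km
  Seismometer 3: calculated 182.6 vs reported 182.6 → residual 0.0 km
  Seismometer 4: calculated 349.8 vs reported 283.7 → residual 66.1 km
Seismometer 1, Seismometer 2, Seismometer 3 are mutually consistent (residuals ≈ 0); Seismometer 4 is off by 66.1 km.

Seismometer 4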